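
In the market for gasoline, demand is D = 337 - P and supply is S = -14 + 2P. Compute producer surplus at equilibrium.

Equilibrium: 337 - P = -14 + 2P gives P* = 117, Q* = 220.
Supply starts at P = 7 (where S = 0).
PS = ½(117 − 7)(220) = 12100.

Producer surplus = 12100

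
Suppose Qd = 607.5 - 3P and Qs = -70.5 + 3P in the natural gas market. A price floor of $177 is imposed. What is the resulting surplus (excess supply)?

Equilibrium price would be P* = 113, so the floor at 177 binds.
At P = 177: Qd = 76.5, Qs = 460.5.
Surplus = 460.5 − 76.5 = 384.

Surplus = 384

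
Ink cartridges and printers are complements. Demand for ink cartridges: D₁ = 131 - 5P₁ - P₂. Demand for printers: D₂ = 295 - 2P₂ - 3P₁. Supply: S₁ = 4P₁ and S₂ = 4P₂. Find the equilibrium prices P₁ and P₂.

Market 1: 131 - 5P₁ - P₂ = 4P₁ → 9P₁ + P₂ = 131.
Market 2: 6P₂ + 3P₁ = 295.
Eliminating P₂: 6×(1) − 1×(2) gives 51P₁ = 491, so P₁ = 491/51.
Back-substitute into (2): P₂ = (295 − 3×491/51) / 6 = 754/17.

P₁ = 491/51, P₂ = 754/17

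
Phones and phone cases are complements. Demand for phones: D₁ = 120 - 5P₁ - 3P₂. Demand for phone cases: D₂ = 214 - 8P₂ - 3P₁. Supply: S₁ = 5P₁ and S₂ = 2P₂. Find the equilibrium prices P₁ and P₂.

P₁ = 558/91, P₂ = 1780/91

Market 1: 120 - 5P₁ - 3P₂ = 5P₁ → 10P₁ + 3P₂ = 120.
Market 2: 10P₂ + 3P₁ = 214.
Eliminating P₂: 10×(1) − 3×(2) gives 91P₁ = 558, so P₁ = 558/91.
Back-substitute into (2): P₂ = (214 − 3×558/91) / 10 = 1780/91.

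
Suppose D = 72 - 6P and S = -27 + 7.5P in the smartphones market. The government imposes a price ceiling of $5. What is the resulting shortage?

Equilibrium price would be P* = 22/3, so the ceiling at 5 binds.
At P = 5: D = 72 − 6(5) = 42, S = -27 + 7.5(5) = 10.5.
Shortage = 42 − 10.5 = 31.5.

Shortage = 31.5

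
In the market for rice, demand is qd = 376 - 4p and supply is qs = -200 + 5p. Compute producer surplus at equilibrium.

Producer surplus = 1440

Equilibrium: 376 - 4p = -200 + 5p gives p* = 64, q* = 120.
Supply starts at p = 40 (where qs = 0).
PS = ½(64 − 40)(120) = 1440.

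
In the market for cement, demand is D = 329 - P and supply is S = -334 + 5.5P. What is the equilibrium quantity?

Q* = 227

Set D = S: 329 - P = -334 + 5.5P.
663 = 6.5P, so P* = 102.
Q* = 329 − 1(102) = 227.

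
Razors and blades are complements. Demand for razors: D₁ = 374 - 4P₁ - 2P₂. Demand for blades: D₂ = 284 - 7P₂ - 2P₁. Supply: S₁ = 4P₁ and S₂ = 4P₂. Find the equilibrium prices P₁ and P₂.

P₁ = 591/14, P₂ = 127/7

Market 1: 374 - 4P₁ - 2P₂ = 4P₁ → 8P₁ + 2P₂ = 374.
Market 2: 11P₂ + 2P₁ = 284.
Eliminating P₂: 11×(1) − 2×(2) gives 84P₁ = 3546, so P₁ = 591/14.
Back-substitute into (2): P₂ = (284 − 2×591/14) / 11 = 127/7.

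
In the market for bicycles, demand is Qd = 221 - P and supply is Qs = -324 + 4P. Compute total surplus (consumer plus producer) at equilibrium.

Equilibrium: 221 - P = -324 + 4P gives P* = 109, Q* = 112.
Demand choke price: P = 221; supply starts at P = 81.
CS = ½(221 − 109)(112) = 6272; PS = ½(109 − 81)(112) = 1568.

Total surplus = 7840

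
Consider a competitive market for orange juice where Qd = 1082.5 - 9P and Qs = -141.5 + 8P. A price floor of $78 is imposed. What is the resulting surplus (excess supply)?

Surplus = 102

Equilibrium price would be P* = 72, so the floor at 78 binds.
At P = 78: Qd = 380.5, Qs = 482.5.
Surplus = 482.5 − 380.5 = 102.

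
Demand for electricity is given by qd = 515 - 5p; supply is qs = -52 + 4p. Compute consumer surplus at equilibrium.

Consumer surplus = 4000

Equilibrium: 515 - 5p = -52 + 4p gives p* = 63, q* = 200.
Demand choke price (qd = 0): p = 103.
CS = ½(103 − 63)(200) = 4000.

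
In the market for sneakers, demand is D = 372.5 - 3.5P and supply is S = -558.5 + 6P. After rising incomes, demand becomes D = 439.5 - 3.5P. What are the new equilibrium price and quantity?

Original equilibrium: P* = 98, Q* = 29.5.
New equilibrium: 439.5 - 3.5P = -558.5 + 6P, so 998 = 9.5P and P' = 1996/19; Q' = 439.5 − 3.5(1996/19) = 2729/38.

P' = 1996/19, Q' = 2729/38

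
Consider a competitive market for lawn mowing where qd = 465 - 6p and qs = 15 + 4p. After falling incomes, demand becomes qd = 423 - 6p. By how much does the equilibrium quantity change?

Δq = -16.8

Original equilibrium: p* = 45, q* = 195.
New equilibrium: 423 - 6p = 15 + 4p, so 408 = 10p and p' = 40.8; q' = 423 − 6(40.8) = 178.2.
Change in quantity: 178.2 − 195 = -16.8.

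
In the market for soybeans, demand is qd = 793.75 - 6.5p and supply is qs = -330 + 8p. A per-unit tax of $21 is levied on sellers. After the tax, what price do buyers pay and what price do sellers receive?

Buyers pay 5167/58, sellers receive 3949/58

Pre-tax equilibrium: p* = 77.5, q* = 290.
Tax on sellers shifts supply to qs = -330 + 8(p − 21) = -498 + 8p.
793.75 - 6.5p = -498 + 8p gives buyer price pb = 5167/58; sellers receive ps = 5167/58 − 21 = 3949/58.
New quantity: q = 793.75 − 6.5(5167/58) = 6226/29.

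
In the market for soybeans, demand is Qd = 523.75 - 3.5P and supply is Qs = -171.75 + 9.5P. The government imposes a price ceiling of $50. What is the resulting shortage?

Shortage = 45.5

Equilibrium price would be P* = 53.5, so the ceiling at 50 binds.
At P = 50: Qd = 523.75 − 3.5(50) = 348.75, Qs = -171.75 + 9.5(50) = 303.25.
Shortage = 348.75 − 303.25 = 45.5.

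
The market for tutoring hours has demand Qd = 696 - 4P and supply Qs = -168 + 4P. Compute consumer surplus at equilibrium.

Consumer surplus = 8712

Equilibrium: 696 - 4P = -168 + 4P gives P* = 108, Q* = 264.
Demand choke price (Qd = 0): P = 174.
CS = ½(174 − 108)(264) = 8712.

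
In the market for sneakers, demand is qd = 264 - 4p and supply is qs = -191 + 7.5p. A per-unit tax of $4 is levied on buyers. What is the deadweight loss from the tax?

Pre-tax equilibrium: p* = 910/23, q* = 2432/23.
Tax on buyers shifts demand to qd = 264 − 4(p + 4) = 248 - 4p.
248 - 4p = -191 + 7.5p gives seller price ps = 878/23; buyers pay pb = 878/23 + 4 = 970/23.
New quantity: q = 264 − 4(970/23) = 2192/23.
DWL = ½ × 4 × (2432/23 − 2192/23) = 480/23.

Deadweight loss = 480/23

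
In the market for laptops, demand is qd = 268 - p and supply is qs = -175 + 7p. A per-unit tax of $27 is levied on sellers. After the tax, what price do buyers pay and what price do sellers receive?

Buyers pay $79, sellers receive $52

Pre-tax equilibrium: p* = 55.375, q* = 212.625.
Tax on sellers shifts supply to qs = -175 + 7(p − 27) = -364 + 7p.
268 - p = -364 + 7p gives buyer price pb = 79; sellers receive ps = 79 − 27 = 52.
New quantity: q = 268 − 1(79) = 189.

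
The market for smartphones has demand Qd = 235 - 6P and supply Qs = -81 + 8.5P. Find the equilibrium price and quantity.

Set Qd = Qs: 235 - 6P = -81 + 8.5P.
316 = 14.5P, so P* = 632/29.
Q* = 235 − 6(632/29) = 3023/29.

P* = 632/29, Q* = 3023/29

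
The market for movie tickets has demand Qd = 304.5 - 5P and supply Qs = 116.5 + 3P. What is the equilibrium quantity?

Q* = 187

Set Qd = Qs: 304.5 - 5P = 116.5 + 3P.
188 = 8P, so P* = 23.5.
Q* = 304.5 − 5(23.5) = 187.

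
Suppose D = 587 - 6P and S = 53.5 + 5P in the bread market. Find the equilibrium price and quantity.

P* = 48.5, Q* = 296

Set D = S: 587 - 6P = 53.5 + 5P.
533.5 = 11P, so P* = 48.5.
Q* = 587 − 6(48.5) = 296.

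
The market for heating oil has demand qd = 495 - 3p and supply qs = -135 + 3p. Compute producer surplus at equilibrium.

Equilibrium: 495 - 3p = -135 + 3p gives p* = 105, q* = 180.
Supply starts at p = 45 (where qs = 0).
PS = ½(105 − 45)(180) = 5400.

Producer surplus = 5400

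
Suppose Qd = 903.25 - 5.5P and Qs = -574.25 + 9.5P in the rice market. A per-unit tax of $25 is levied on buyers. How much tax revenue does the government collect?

Pre-tax equilibrium: P* = 98.5, Q* = 361.5.
Tax on buyers shifts demand to Qd = 903.25 − 5.5(P + 25) = 765.75 - 5.5P.
765.75 - 5.5P = -574.25 + 9.5P gives seller price Ps = 268/3; buyers pay Pb = 268/3 + 25 = 343/3.
New quantity: Q = 903.25 − 5.5(343/3) = 3293/12.
Revenue = 25 × 3293/12 = 82325/12.

Tax revenue = 82325/12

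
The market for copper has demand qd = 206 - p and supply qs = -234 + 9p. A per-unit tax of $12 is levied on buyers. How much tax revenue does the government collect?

Pre-tax equilibrium: p* = 44, q* = 162.
Tax on buyers shifts demand to qd = 206 − 1(p + 12) = 194 - p.
194 - p = -234 + 9p gives seller price ps = 42.8; buyers pay pb = 42.8 + 12 = 54.8.
New quantity: q = 206 − 1(54.8) = 151.2.
Revenue = 12 × 151.2 = 1814.4.

Tax revenue = 1814.4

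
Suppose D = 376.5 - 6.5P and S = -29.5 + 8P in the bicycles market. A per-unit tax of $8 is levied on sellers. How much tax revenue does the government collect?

Pre-tax equilibrium: P* = 28, Q* = 194.5.
Tax on sellers shifts supply to S = -29.5 + 8(P − 8) = -93.5 + 8P.
376.5 - 6.5P = -93.5 + 8P gives buyer price Pb = 940/29; sellers receive Ps = 940/29 − 8 = 708/29.
New quantity: Q = 376.5 − 6.5(940/29) = 9617/58.
Revenue = 8 × 9617/58 = 38468/29.

Tax revenue = 38468/29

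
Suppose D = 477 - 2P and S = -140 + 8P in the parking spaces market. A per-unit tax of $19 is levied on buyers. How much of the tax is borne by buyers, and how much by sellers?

Pre-tax equilibrium: P* = 61.7, Q* = 353.6.
Tax on buyers shifts demand to D = 477 − 2(P + 19) = 439 - 2P.
439 - 2P = -140 + 8P gives seller price Ps = 57.9; buyers pay Pb = 57.9 + 19 = 76.9.
New quantity: Q = 477 − 2(76.9) = 323.2.
Buyer burden = 76.9 − 61.7 = 15.2; seller burden = 61.7 − 57.9 = 3.8.

Buyers bear $15.2, sellers bear $3.8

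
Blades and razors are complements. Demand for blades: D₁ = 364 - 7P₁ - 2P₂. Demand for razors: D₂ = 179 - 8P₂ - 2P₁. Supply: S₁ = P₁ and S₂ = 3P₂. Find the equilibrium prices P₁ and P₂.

Market 1: 364 - 7P₁ - 2P₂ = P₁ → 8P₁ + 2P₂ = 364.
Market 2: 11P₂ + 2P₁ = 179.
Eliminating P₂: 11×(1) − 2×(2) gives 84P₁ = 3646, so P₁ = 1823/42.
Back-substitute into (2): P₂ = (179 − 2×1823/42) / 11 = 176/21.

P₁ = 1823/42, P₂ = 176/21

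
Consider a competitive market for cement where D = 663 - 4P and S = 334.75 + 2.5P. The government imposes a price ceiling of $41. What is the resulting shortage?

Equilibrium price would be P* = 50.5, so the ceiling at 41 binds.
At P = 41: D = 663 − 4(41) = 499, S = 334.75 + 2.5(41) = 437.25.
Shortage = 499 − 437.25 = 61.75.

Shortage = 61.75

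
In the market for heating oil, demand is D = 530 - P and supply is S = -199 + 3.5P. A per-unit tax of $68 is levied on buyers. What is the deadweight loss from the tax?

Deadweight loss = 16184/9

Pre-tax equilibrium: P* = 162, Q* = 368.
Tax on buyers shifts demand to D = 530 − 1(P + 68) = 462 - P.
462 - P = -199 + 3.5P gives seller price Ps = 1322/9; buyers pay Pb = 1322/9 + 68 = 1934/9.
New quantity: Q = 530 − 1(1934/9) = 2836/9.
DWL = ½ × 68 × (368 − 2836/9) = 16184/9.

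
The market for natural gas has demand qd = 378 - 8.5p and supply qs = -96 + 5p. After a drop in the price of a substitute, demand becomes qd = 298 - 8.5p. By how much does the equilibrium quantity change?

Original equilibrium: p* = 316/9, q* = 716/9.
New equilibrium: 298 - 8.5p = -96 + 5p, so 394 = 13.5p and p' = 788/27; q' = 298 − 8.5(788/27) = 1348/27.
Change in quantity: 1348/27 − 716/9 = -800/27.

Δq = -800/27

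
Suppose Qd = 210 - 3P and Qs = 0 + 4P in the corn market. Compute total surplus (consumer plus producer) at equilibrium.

Total surplus = 4200

Equilibrium: 210 - 3P = 0 + 4P gives P* = 30, Q* = 120.
Demand choke price: P = 70; supply starts at P = 0.
CS = ½(70 − 30)(120) = 2400; PS = ½(30 − 0)(120) = 1800.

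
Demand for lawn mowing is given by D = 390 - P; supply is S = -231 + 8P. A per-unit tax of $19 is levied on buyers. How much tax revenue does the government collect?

Pre-tax equilibrium: P* = 69, Q* = 321.
Tax on buyers shifts demand to D = 390 − 1(P + 19) = 371 - P.
371 - P = -231 + 8P gives seller price Ps = 602/9; buyers pay Pb = 602/9 + 19 = 773/9.
New quantity: Q = 390 − 1(773/9) = 2737/9.
Revenue = 19 × 2737/9 = 52003/9.

Tax revenue = 52003/9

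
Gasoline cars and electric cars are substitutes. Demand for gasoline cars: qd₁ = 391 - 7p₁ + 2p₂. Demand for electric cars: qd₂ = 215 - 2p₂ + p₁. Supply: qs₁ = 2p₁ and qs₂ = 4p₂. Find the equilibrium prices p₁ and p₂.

Market 1: 391 - 7p₁ + 2p₂ = 2p₁ → 9p₁ - 2p₂ = 391.
Market 2: 6p₂ - p₁ = 215.
Eliminating p₂: 6×(1) + 2×(2) gives 52p₁ = 2776, so p₁ = 694/13.
Back-substitute into (2): p₂ = (215 + 1×694/13) / 6 = 1163/26.

p₁ = 694/13, p₂ = 1163/26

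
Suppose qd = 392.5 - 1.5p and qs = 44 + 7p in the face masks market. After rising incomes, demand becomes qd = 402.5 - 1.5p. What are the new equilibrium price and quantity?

p' = 717/17, q' = 5767/17

Original equilibrium: p* = 41, q* = 331.
New equilibrium: 402.5 - 1.5p = 44 + 7p, so 358.5 = 8.5p and p' = 717/17; q' = 402.5 − 1.5(717/17) = 5767/17.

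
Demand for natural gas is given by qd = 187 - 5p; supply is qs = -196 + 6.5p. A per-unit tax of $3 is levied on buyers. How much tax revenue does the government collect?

Pre-tax equilibrium: p* = 766/23, q* = 471/23.
Tax on buyers shifts demand to qd = 187 − 5(p + 3) = 172 - 5p.
172 - 5p = -196 + 6.5p gives seller price ps = 32; buyers pay pb = 32 + 3 = 35.
New quantity: q = 187 − 5(35) = 12.
Revenue = 3 × 12 = 36.

Tax revenue = 36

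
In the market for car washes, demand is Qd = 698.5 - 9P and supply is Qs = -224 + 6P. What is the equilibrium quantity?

Set Qd = Qs: 698.5 - 9P = -224 + 6P.
922.5 = 15P, so P* = 61.5.
Q* = 698.5 − 9(61.5) = 145.

Q* = 145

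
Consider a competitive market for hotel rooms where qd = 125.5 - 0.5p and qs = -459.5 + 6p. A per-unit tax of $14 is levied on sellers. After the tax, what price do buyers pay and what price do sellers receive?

Buyers pay 1338/13, sellers receive 1156/13

Pre-tax equilibrium: p* = 90, q* = 80.5.
Tax on sellers shifts supply to qs = -459.5 + 6(p − 14) = -543.5 + 6p.
125.5 - 0.5p = -543.5 + 6p gives buyer price pb = 1338/13; sellers receive ps = 1338/13 − 14 = 1156/13.
New quantity: q = 125.5 − 0.5(1338/13) = 1925/26.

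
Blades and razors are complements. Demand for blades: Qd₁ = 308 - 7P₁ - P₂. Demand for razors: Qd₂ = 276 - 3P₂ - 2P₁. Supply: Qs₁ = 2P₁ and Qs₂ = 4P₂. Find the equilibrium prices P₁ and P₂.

P₁ = 1880/61, P₂ = 1868/61

Market 1: 308 - 7P₁ - P₂ = 2P₁ → 9P₁ + P₂ = 308.
Market 2: 7P₂ + 2P₁ = 276.
Eliminating P₂: 7×(1) − 1×(2) gives 61P₁ = 1880, so P₁ = 1880/61.
Back-substitute into (2): P₂ = (276 − 2×1880/61) / 7 = 1868/61.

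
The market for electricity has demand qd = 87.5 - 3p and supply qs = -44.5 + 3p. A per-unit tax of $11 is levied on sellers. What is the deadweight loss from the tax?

Deadweight loss = 90.75

Pre-tax equilibrium: p* = 22, q* = 21.5.
Tax on sellers shifts supply to qs = -44.5 + 3(p − 11) = -77.5 + 3p.
87.5 - 3p = -77.5 + 3p gives buyer price pb = 27.5; sellers receive ps = 27.5 − 11 = 16.5.
New quantity: q = 87.5 − 3(27.5) = 5.
DWL = ½ × 11 × (21.5 − 5) = 90.75.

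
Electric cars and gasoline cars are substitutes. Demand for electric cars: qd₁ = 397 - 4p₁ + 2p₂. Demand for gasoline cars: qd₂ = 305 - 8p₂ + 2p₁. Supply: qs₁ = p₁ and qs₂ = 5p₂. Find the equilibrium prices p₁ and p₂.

p₁ = 5771/61, p₂ = 2319/61

Market 1: 397 - 4p₁ + 2p₂ = p₁ → 5p₁ - 2p₂ = 397.
Market 2: 13p₂ - 2p₁ = 305.
Eliminating p₂: 13×(1) + 2×(2) gives 61p₁ = 5771, so p₁ = 5771/61.
Back-substitute into (2): p₂ = (305 + 2×5771/61) / 13 = 2319/61.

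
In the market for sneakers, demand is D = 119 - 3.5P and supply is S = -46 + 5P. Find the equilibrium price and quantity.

Set D = S: 119 - 3.5P = -46 + 5P.
165 = 8.5P, so P* = 330/17.
Q* = 119 − 3.5(330/17) = 868/17.

P* = 330/17, Q* = 868/17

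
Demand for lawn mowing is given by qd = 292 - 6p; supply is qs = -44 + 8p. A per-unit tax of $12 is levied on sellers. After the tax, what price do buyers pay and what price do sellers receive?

Pre-tax equilibrium: p* = 24, q* = 148.
Tax on sellers shifts supply to qs = -44 + 8(p − 12) = -140 + 8p.
292 - 6p = -140 + 8p gives buyer price pb = 216/7; sellers receive ps = 216/7 − 12 = 132/7.
New quantity: q = 292 − 6(216/7) = 748/7.

Buyers pay 216/7, sellers receive 132/7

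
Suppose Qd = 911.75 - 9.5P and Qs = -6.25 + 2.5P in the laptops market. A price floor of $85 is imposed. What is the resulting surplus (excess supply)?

Equilibrium price would be P* = 76.5, so the floor at 85 binds.
At P = 85: Qd = 104.25, Qs = 206.25.
Surplus = 206.25 − 104.25 = 102.

Surplus = 102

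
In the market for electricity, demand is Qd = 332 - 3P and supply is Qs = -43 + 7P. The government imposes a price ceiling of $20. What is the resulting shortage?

Shortage = 175

Equilibrium price would be P* = 37.5, so the ceiling at 20 binds.
At P = 20: Qd = 332 − 3(20) = 272, Qs = -43 + 7(20) = 97.
Shortage = 272 − 97 = 175.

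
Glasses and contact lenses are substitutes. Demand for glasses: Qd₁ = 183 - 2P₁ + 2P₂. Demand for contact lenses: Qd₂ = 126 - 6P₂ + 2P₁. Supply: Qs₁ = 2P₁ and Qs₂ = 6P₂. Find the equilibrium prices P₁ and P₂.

Market 1: 183 - 2P₁ + 2P₂ = 2P₁ → 4P₁ - 2P₂ = 183.
Market 2: 12P₂ - 2P₁ = 126.
Eliminating P₂: 12×(1) + 2×(2) gives 44P₁ = 2448, so P₁ = 612/11.
Back-substitute into (2): P₂ = (126 + 2×612/11) / 12 = 435/22.

P₁ = 612/11, P₂ = 435/22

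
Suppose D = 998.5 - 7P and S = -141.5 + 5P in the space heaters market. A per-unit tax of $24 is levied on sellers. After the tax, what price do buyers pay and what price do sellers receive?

Buyers pay $105, sellers receive $81

Pre-tax equilibrium: P* = 95, Q* = 333.5.
Tax on sellers shifts supply to S = -141.5 + 5(P − 24) = -261.5 + 5P.
998.5 - 7P = -261.5 + 5P gives buyer price Pb = 105; sellers receive Ps = 105 − 24 = 81.
New quantity: Q = 998.5 − 7(105) = 263.5.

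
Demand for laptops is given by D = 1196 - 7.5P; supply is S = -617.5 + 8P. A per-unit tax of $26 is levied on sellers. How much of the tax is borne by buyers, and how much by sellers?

Buyers bear 416/31, sellers bear 390/31

Pre-tax equilibrium: P* = 117, Q* = 318.5.
Tax on sellers shifts supply to S = -617.5 + 8(P − 26) = -825.5 + 8P.
1196 - 7.5P = -825.5 + 8P gives buyer price Pb = 4043/31; sellers receive Ps = 4043/31 − 26 = 3237/31.
New quantity: Q = 1196 − 7.5(4043/31) = 13507/62.
Buyer burden = 4043/31 − 117 = 416/31; seller burden = 117 − 3237/31 = 390/31.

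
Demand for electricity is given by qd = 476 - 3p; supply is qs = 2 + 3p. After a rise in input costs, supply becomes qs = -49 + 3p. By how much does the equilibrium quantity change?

Original equilibrium: p* = 79, q* = 239.
New equilibrium: 476 - 3p = -49 + 3p, so 525 = 6p and p' = 87.5; q' = 476 − 3(87.5) = 213.5.
Change in quantity: 213.5 − 239 = -25.5.

Δq = -25.5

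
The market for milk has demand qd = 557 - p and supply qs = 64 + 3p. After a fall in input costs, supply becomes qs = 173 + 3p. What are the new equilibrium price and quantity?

p' = 96, q' = 461

Original equilibrium: p* = 123.25, q* = 433.75.
New equilibrium: 557 - p = 173 + 3p, so 384 = 4p and p' = 96; q' = 557 − 1(96) = 461.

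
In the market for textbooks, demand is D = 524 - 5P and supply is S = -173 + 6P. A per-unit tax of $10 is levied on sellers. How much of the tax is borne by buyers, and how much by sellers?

Pre-tax equilibrium: P* = 697/11, Q* = 2279/11.
Tax on sellers shifts supply to S = -173 + 6(P − 10) = -233 + 6P.
524 - 5P = -233 + 6P gives buyer price Pb = 757/11; sellers receive Ps = 757/11 − 10 = 647/11.
New quantity: Q = 524 − 5(757/11) = 1979/11.
Buyer burden = 757/11 − 697/11 = 60/11; seller burden = 697/11 − 647/11 = 50/11.

Buyers bear 60/11, sellers bear 50/11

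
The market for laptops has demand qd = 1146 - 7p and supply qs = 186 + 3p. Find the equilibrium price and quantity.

p* = 96, q* = 474

Set qd = qs: 1146 - 7p = 186 + 3p.
960 = 10p, so p* = 96.
q* = 1146 − 7(96) = 474.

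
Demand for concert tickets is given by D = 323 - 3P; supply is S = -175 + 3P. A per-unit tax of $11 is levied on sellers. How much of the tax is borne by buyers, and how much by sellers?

Pre-tax equilibrium: P* = 83, Q* = 74.
Tax on sellers shifts supply to S = -175 + 3(P − 11) = -208 + 3P.
323 - 3P = -208 + 3P gives buyer price Pb = 88.5; sellers receive Ps = 88.5 − 11 = 77.5.
New quantity: Q = 323 − 3(88.5) = 57.5.
Buyer burden = 88.5 − 83 = 5.5; seller burden = 83 − 77.5 = 5.5.

Buyers bear $5.5, sellers bear $5.5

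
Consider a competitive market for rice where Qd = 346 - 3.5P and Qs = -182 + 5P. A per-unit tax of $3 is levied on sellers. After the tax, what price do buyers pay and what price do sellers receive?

Buyers pay 1086/17, sellers receive 1035/17

Pre-tax equilibrium: P* = 1056/17, Q* = 2186/17.
Tax on sellers shifts supply to Qs = -182 + 5(P − 3) = -197 + 5P.
346 - 3.5P = -197 + 5P gives buyer price Pb = 1086/17; sellers receive Ps = 1086/17 − 3 = 1035/17.
New quantity: Q = 346 − 3.5(1086/17) = 2081/17.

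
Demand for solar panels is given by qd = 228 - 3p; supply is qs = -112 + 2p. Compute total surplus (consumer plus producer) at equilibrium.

Equilibrium: 228 - 3p = -112 + 2p gives p* = 68, q* = 24.
Demand choke price: p = 76; supply starts at p = 56.
CS = ½(76 − 68)(24) = 96; PS = ½(68 − 56)(24) = 144.

Total surplus = 240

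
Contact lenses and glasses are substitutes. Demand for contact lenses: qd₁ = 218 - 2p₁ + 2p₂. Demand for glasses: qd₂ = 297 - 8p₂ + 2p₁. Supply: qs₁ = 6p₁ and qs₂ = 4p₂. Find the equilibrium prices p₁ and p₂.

Market 1: 218 - 2p₁ + 2p₂ = 6p₁ → 8p₁ - 2p₂ = 218.
Market 2: 12p₂ - 2p₁ = 297.
Eliminating p₂: 12×(1) + 2×(2) gives 92p₁ = 3210, so p₁ = 1605/46.
Back-substitute into (2): p₂ = (297 + 2×1605/46) / 12 = 703/23.

p₁ = 1605/46, p₂ = 703/23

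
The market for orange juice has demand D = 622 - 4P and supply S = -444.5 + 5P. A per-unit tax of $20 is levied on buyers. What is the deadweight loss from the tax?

Deadweight loss = 4000/9

Pre-tax equilibrium: P* = 118.5, Q* = 148.
Tax on buyers shifts demand to D = 622 − 4(P + 20) = 542 - 4P.
542 - 4P = -444.5 + 5P gives seller price Ps = 1973/18; buyers pay Pb = 1973/18 + 20 = 2333/18.
New quantity: Q = 622 − 4(2333/18) = 932/9.
DWL = ½ × 20 × (148 − 932/9) = 4000/9.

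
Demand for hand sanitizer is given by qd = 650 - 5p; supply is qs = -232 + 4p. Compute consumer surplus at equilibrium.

Consumer surplus = 2560

Equilibrium: 650 - 5p = -232 + 4p gives p* = 98, q* = 160.
Demand choke price (qd = 0): p = 130.
CS = ½(130 − 98)(160) = 2560.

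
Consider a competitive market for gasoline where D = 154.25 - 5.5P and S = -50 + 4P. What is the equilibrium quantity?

Q* = 36

Set D = S: 154.25 - 5.5P = -50 + 4P.
204.25 = 9.5P, so P* = 21.5.
Q* = 154.25 − 5.5(21.5) = 36.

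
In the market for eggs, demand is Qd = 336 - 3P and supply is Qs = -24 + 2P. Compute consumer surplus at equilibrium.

Equilibrium: 336 - 3P = -24 + 2P gives P* = 72, Q* = 120.
Demand choke price (Qd = 0): P = 112.
CS = ½(112 − 72)(120) = 2400.

Consumer surplus = 2400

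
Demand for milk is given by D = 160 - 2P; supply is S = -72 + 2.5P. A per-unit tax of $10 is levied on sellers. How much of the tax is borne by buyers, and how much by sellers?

Buyers bear 50/9, sellers bear 40/9

Pre-tax equilibrium: P* = 464/9, Q* = 512/9.
Tax on sellers shifts supply to S = -72 + 2.5(P − 10) = -97 + 2.5P.
160 - 2P = -97 + 2.5P gives buyer price Pb = 514/9; sellers receive Ps = 514/9 − 10 = 424/9.
New quantity: Q = 160 − 2(514/9) = 412/9.
Buyer burden = 514/9 − 464/9 = 50/9; seller burden = 464/9 − 424/9 = 40/9.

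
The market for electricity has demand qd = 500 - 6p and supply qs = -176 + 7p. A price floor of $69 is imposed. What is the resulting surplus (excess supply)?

Surplus = 221

Equilibrium price would be p* = 52, so the floor at 69 binds.
At p = 69: qd = 86, qs = 307.
Surplus = 307 − 86 = 221.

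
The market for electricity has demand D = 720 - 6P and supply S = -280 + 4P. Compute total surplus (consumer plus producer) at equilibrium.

Equilibrium: 720 - 6P = -280 + 4P gives P* = 100, Q* = 120.
Demand choke price: P = 120; supply starts at P = 70.
CS = ½(120 − 100)(120) = 1200; PS = ½(100 − 70)(120) = 1800.

Total surplus = 3000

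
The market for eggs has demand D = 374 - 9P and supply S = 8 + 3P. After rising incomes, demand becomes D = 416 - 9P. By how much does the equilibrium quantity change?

ΔQ = 10.5

Original equilibrium: P* = 30.5, Q* = 99.5.
New equilibrium: 416 - 9P = 8 + 3P, so 408 = 12P and P' = 34; Q' = 416 − 9(34) = 110.
Change in quantity: 110 − 99.5 = 10.5.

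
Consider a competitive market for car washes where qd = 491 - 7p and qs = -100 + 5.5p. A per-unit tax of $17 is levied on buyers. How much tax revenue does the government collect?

Pre-tax equilibrium: p* = 47.28, q* = 160.04.
Tax on buyers shifts demand to qd = 491 − 7(p + 17) = 372 - 7p.
372 - 7p = -100 + 5.5p gives seller price ps = 37.76; buyers pay pb = 37.76 + 17 = 54.76.
New quantity: q = 491 − 7(54.76) = 107.68.
Revenue = 17 × 107.68 = 1830.56.

Tax revenue = 1830.56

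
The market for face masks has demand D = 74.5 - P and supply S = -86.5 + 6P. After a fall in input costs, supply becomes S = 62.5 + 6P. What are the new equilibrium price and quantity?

P' = 12/7, Q' = 1019/14

Original equilibrium: P* = 23, Q* = 51.5.
New equilibrium: 74.5 - P = 62.5 + 6P, so 12 = 7P and P' = 12/7; Q' = 74.5 − 1(12/7) = 1019/14.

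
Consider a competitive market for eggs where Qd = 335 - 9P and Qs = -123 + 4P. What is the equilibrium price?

P* = 458/13

Set Qd = Qs: 335 - 9P = -123 + 4P.
458 = 13P, so P* = 458/13.
Q* = 335 − 9(458/13) = 233/13.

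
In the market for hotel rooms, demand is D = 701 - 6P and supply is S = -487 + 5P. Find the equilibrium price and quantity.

Set D = S: 701 - 6P = -487 + 5P.
1188 = 11P, so P* = 108.
Q* = 701 − 6(108) = 53.

P* = 108, Q* = 53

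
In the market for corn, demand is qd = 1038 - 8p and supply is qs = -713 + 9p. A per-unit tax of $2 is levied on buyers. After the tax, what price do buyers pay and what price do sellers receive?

Buyers pay 1769/17, sellers receive 1735/17

Pre-tax equilibrium: p* = 103, q* = 214.
Tax on buyers shifts demand to qd = 1038 − 8(p + 2) = 1022 - 8p.
1022 - 8p = -713 + 9p gives seller price ps = 1735/17; buyers pay pb = 1735/17 + 2 = 1769/17.
New quantity: q = 1038 − 8(1769/17) = 3494/17.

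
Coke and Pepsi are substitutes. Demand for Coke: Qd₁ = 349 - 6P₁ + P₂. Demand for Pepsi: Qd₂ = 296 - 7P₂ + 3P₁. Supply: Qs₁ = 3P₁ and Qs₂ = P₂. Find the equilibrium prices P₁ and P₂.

Market 1: 349 - 6P₁ + P₂ = 3P₁ → 9P₁ - P₂ = 349.
Market 2: 8P₂ - 3P₁ = 296.
Eliminating P₂: 8×(1) + 1×(2) gives 69P₁ = 3088, so P₁ = 3088/69.
Back-substitute into (2): P₂ = (296 + 3×3088/69) / 8 = 1237/23.

P₁ = 3088/69, P₂ = 1237/23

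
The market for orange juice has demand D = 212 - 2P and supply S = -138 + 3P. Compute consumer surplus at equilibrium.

Consumer surplus = 1296

Equilibrium: 212 - 2P = -138 + 3P gives P* = 70, Q* = 72.
Demand choke price (D = 0): P = 106.
CS = ½(106 − 70)(72) = 1296.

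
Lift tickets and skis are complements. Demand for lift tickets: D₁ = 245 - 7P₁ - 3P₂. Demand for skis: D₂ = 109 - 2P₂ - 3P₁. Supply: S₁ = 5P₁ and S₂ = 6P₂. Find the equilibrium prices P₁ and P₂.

P₁ = 1633/87, P₂ = 191/29

Market 1: 245 - 7P₁ - 3P₂ = 5P₁ → 12P₁ + 3P₂ = 245.
Market 2: 8P₂ + 3P₁ = 109.
Eliminating P₂: 8×(1) − 3×(2) gives 87P₁ = 1633, so P₁ = 1633/87.
Back-substitute into (2): P₂ = (109 − 3×1633/87) / 8 = 191/29.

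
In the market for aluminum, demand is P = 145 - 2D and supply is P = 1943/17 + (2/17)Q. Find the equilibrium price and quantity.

Set the two price expressions equal: 145 - 2Q = 1943/17 + (2/17)Q.
522/17 = (36/17)Q, so Q* = 14.5.
P* = 145 − (2)(14.5) = 116.

P* = 116, Q* = 14.5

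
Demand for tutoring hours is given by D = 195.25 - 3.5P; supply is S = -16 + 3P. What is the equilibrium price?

Set D = S: 195.25 - 3.5P = -16 + 3P.
211.25 = 6.5P, so P* = 32.5.
Q* = 195.25 − 3.5(32.5) = 81.5.

P* = 32.5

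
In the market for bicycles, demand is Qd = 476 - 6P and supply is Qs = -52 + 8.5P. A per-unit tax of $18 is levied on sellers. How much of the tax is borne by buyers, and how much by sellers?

Buyers bear 306/29, sellers bear 216/29

Pre-tax equilibrium: P* = 1056/29, Q* = 7468/29.
Tax on sellers shifts supply to Qs = -52 + 8.5(P − 18) = -205 + 8.5P.
476 - 6P = -205 + 8.5P gives buyer price Pb = 1362/29; sellers receive Ps = 1362/29 − 18 = 840/29.
New quantity: Q = 476 − 6(1362/29) = 5632/29.
Buyer burden = 1362/29 − 1056/29 = 306/29; seller burden = 1056/29 − 840/29 = 216/29.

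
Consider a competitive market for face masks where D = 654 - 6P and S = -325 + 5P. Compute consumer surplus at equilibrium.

Equilibrium: 654 - 6P = -325 + 5P gives P* = 89, Q* = 120.
Demand choke price (D = 0): P = 109.
CS = ½(109 − 89)(120) = 1200.

Consumer surplus = 1200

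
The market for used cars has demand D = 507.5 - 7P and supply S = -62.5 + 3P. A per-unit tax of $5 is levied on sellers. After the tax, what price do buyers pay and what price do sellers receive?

Buyers pay $58.5, sellers receive $53.5

Pre-tax equilibrium: P* = 57, Q* = 108.5.
Tax on sellers shifts supply to S = -62.5 + 3(P − 5) = -77.5 + 3P.
507.5 - 7P = -77.5 + 3P gives buyer price Pb = 58.5; sellers receive Ps = 58.5 − 5 = 53.5.
New quantity: Q = 507.5 − 7(58.5) = 98.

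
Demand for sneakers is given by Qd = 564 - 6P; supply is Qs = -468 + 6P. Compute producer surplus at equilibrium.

Equilibrium: 564 - 6P = -468 + 6P gives P* = 86, Q* = 48.
Supply starts at P = 78 (where Qs = 0).
PS = ½(86 − 78)(48) = 192.

Producer surplus = 192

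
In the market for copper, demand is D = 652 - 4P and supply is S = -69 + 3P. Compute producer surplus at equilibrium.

Equilibrium: 652 - 4P = -69 + 3P gives P* = 103, Q* = 240.
Supply starts at P = 23 (where S = 0).
PS = ½(103 − 23)(240) = 9600.

Producer surplus = 9600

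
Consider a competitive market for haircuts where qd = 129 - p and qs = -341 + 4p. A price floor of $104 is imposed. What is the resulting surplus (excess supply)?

Equilibrium price would be p* = 94, so the floor at 104 binds.
At p = 104: qd = 25, qs = 75.
Surplus = 75 − 25 = 50.

Surplus = 50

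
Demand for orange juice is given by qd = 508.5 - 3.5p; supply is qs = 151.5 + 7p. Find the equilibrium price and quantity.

p* = 34, q* = 389.5

Set qd = qs: 508.5 - 3.5p = 151.5 + 7p.
357 = 10.5p, so p* = 34.
q* = 508.5 − 3.5(34) = 389.5.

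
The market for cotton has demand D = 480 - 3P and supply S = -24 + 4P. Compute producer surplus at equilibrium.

Equilibrium: 480 - 3P = -24 + 4P gives P* = 72, Q* = 264.
Supply starts at P = 6 (where S = 0).
PS = ½(72 − 6)(264) = 8712.

Producer surplus = 8712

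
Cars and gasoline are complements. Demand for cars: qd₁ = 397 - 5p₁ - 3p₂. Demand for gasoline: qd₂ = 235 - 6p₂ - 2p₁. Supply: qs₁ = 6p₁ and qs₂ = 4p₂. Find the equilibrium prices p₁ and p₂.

p₁ = 3265/104, p₂ = 1791/104

Market 1: 397 - 5p₁ - 3p₂ = 6p₁ → 11p₁ + 3p₂ = 397.
Market 2: 10p₂ + 2p₁ = 235.
Eliminating p₂: 10×(1) − 3×(2) gives 104p₁ = 3265, so p₁ = 3265/104.
Back-substitute into (2): p₂ = (235 − 2×3265/104) / 10 = 1791/104.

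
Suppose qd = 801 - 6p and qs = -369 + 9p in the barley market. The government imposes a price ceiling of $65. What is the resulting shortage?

Shortage = 195

Equilibrium price would be p* = 78, so the ceiling at 65 binds.
At p = 65: qd = 801 − 6(65) = 411, qs = -369 + 9(65) = 216.
Shortage = 411 − 216 = 195.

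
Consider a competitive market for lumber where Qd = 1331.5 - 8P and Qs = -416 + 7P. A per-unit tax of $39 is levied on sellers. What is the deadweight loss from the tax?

Pre-tax equilibrium: P* = 116.5, Q* = 399.5.
Tax on sellers shifts supply to Qs = -416 + 7(P − 39) = -689 + 7P.
1331.5 - 8P = -689 + 7P gives buyer price Pb = 134.7; sellers receive Ps = 134.7 − 39 = 95.7.
New quantity: Q = 1331.5 − 8(134.7) = 253.9.
DWL = ½ × 39 × (399.5 − 253.9) = 2839.2.

Deadweight loss = 2839.2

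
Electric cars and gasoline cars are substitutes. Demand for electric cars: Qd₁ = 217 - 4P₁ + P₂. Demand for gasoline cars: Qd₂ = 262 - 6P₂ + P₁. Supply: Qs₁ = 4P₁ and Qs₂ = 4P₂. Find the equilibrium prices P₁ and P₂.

P₁ = 2432/79, P₂ = 2313/79

Market 1: 217 - 4P₁ + P₂ = 4P₁ → 8P₁ - P₂ = 217.
Market 2: 10P₂ - P₁ = 262.
Eliminating P₂: 10×(1) + 1×(2) gives 79P₁ = 2432, so P₁ = 2432/79.
Back-substitute into (2): P₂ = (262 + 1×2432/79) / 10 = 2313/79.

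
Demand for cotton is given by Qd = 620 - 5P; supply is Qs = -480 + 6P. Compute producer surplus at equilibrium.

Equilibrium: 620 - 5P = -480 + 6P gives P* = 100, Q* = 120.
Supply starts at P = 80 (where Qs = 0).
PS = ½(100 − 80)(120) = 1200.

Producer surplus = 1200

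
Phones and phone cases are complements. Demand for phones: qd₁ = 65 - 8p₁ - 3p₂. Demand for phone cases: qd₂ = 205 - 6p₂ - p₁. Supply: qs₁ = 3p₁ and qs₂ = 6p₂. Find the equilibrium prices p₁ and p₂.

p₁ = 55/43, p₂ = 730/43

Market 1: 65 - 8p₁ - 3p₂ = 3p₁ → 11p₁ + 3p₂ = 65.
Market 2: 12p₂ + p₁ = 205.
Eliminating p₂: 12×(1) − 3×(2) gives 129p₁ = 165, so p₁ = 55/43.
Back-substitute into (2): p₂ = (205 − 1×55/43) / 12 = 730/43.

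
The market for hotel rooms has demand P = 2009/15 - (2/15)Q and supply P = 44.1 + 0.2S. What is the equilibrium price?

Set the two price expressions equal: 2009/15 - (2/15)Q = 44.1 + 0.2Q.
539/6 = (1/3)Q, so Q* = 269.5.
P* = 2009/15 − (2/15)(269.5) = 98.

P* = 98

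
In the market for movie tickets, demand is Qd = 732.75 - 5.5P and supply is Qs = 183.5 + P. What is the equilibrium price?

Set Qd = Qs: 732.75 - 5.5P = 183.5 + P.
549.25 = 6.5P, so P* = 84.5.
Q* = 732.75 − 5.5(84.5) = 268.

P* = 84.5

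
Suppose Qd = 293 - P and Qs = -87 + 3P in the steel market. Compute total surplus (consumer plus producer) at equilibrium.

Equilibrium: 293 - P = -87 + 3P gives P* = 95, Q* = 198.
Demand choke price: P = 293; supply starts at P = 29.
CS = ½(293 − 95)(198) = 19602; PS = ½(95 − 29)(198) = 6534.

Total surplus = 26136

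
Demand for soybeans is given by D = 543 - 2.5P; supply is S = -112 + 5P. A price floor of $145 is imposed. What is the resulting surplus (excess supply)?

Surplus = 432.5

Equilibrium price would be P* = 262/3, so the floor at 145 binds.
At P = 145: D = 180.5, S = 613.
Surplus = 613 − 180.5 = 432.5.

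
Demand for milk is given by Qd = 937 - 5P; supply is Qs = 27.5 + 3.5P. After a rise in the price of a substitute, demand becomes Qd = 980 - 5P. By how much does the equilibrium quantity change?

ΔQ = 301/17

Original equilibrium: P* = 107, Q* = 402.
New equilibrium: 980 - 5P = 27.5 + 3.5P, so 952.5 = 8.5P and P' = 1905/17; Q' = 980 − 5(1905/17) = 7135/17.
Change in quantity: 7135/17 − 402 = 301/17.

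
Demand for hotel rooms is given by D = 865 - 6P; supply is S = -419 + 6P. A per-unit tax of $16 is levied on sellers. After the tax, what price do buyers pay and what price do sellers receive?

Pre-tax equilibrium: P* = 107, Q* = 223.
Tax on sellers shifts supply to S = -419 + 6(P − 16) = -515 + 6P.
865 - 6P = -515 + 6P gives buyer price Pb = 115; sellers receive Ps = 115 − 16 = 99.
New quantity: Q = 865 − 6(115) = 175.

Buyers pay $115, sellers receive $99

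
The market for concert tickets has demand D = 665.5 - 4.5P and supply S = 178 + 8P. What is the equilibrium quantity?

Q* = 490

Set D = S: 665.5 - 4.5P = 178 + 8P.
487.5 = 12.5P, so P* = 39.
Q* = 665.5 − 4.5(39) = 490.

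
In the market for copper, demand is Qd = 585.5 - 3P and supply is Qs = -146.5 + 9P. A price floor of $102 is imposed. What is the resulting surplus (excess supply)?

Equilibrium price would be P* = 61, so the floor at 102 binds.
At P = 102: Qd = 279.5, Qs = 771.5.
Surplus = 771.5 − 279.5 = 492.

Surplus = 492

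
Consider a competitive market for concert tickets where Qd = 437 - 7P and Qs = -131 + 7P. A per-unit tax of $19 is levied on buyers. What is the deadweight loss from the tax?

Deadweight loss = 631.75

Pre-tax equilibrium: P* = 284/7, Q* = 153.
Tax on buyers shifts demand to Qd = 437 − 7(P + 19) = 304 - 7P.
304 - 7P = -131 + 7P gives seller price Ps = 435/14; buyers pay Pb = 435/14 + 19 = 701/14.
New quantity: Q = 437 − 7(701/14) = 86.5.
DWL = ½ × 19 × (153 − 86.5) = 631.75.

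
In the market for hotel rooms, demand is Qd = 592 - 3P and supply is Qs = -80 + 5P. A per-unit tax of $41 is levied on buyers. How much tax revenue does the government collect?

Tax revenue = 10788.125

Pre-tax equilibrium: P* = 84, Q* = 340.
Tax on buyers shifts demand to Qd = 592 − 3(P + 41) = 469 - 3P.
469 - 3P = -80 + 5P gives seller price Ps = 68.625; buyers pay Pb = 68.625 + 41 = 109.625.
New quantity: Q = 592 − 3(109.625) = 263.125.
Revenue = 41 × 263.125 = 10788.125.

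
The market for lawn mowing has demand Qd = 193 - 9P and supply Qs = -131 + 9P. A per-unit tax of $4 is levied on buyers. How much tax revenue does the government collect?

Pre-tax equilibrium: P* = 18, Q* = 31.
Tax on buyers shifts demand to Qd = 193 − 9(P + 4) = 157 - 9P.
157 - 9P = -131 + 9P gives seller price Ps = 16; buyers pay Pb = 16 + 4 = 20.
New quantity: Q = 193 − 9(20) = 13.
Revenue = 4 × 13 = 52.

Tax revenue = 52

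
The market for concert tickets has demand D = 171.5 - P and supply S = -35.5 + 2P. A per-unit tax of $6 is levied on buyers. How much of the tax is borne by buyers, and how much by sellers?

Pre-tax equilibrium: P* = 69, Q* = 102.5.
Tax on buyers shifts demand to D = 171.5 − 1(P + 6) = 165.5 - P.
165.5 - P = -35.5 + 2P gives seller price Ps = 67; buyers pay Pb = 67 + 6 = 73.
New quantity: Q = 171.5 − 1(73) = 98.5.
Buyer burden = 73 − 69 = 4; seller burden = 69 − 67 = 2.

Buyers bear $4, sellers bear $2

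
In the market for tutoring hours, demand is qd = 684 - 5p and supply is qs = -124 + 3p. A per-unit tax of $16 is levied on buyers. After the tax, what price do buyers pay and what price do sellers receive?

Pre-tax equilibrium: p* = 101, q* = 179.
Tax on buyers shifts demand to qd = 684 − 5(p + 16) = 604 - 5p.
604 - 5p = -124 + 3p gives seller price ps = 91; buyers pay pb = 91 + 16 = 107.
New quantity: q = 684 − 5(107) = 149.

Buyers pay $107, sellers receive $91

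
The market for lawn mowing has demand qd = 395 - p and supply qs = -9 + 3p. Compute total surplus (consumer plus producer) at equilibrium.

Total surplus = 57624

Equilibrium: 395 - p = -9 + 3p gives p* = 101, q* = 294.
Demand choke price: p = 395; supply starts at p = 3.
CS = ½(395 − 101)(294) = 43218; PS = ½(101 − 3)(294) = 14406.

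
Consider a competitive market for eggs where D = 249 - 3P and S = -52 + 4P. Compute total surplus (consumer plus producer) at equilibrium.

Equilibrium: 249 - 3P = -52 + 4P gives P* = 43, Q* = 120.
Demand choke price: P = 83; supply starts at P = 13.
CS = ½(83 − 43)(120) = 2400; PS = ½(43 − 13)(120) = 1800.

Total surplus = 4200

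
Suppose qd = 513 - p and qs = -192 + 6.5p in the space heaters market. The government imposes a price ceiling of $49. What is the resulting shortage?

Shortage = 337.5

Equilibrium price would be p* = 94, so the ceiling at 49 binds.
At p = 49: qd = 513 − 1(49) = 464, qs = -192 + 6.5(49) = 126.5.
Shortage = 464 − 126.5 = 337.5.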